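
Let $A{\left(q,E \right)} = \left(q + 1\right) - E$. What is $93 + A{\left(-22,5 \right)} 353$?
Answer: $-9085$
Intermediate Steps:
$A{\left(q,E \right)} = 1 + q - E$ ($A{\left(q,E \right)} = \left(1 + q\right) - E = 1 + q - E$)
$93 + A{\left(-22,5 \right)} 353 = 93 + \left(1 - 22 - 5\right) 353 = 93 - 9178 = -9085$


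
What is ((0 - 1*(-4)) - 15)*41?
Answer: -451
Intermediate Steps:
((0 - 1*(-4)) - 15)*41 = ((0 + 4) - 15)*41 = (4 - 15)*41 = -11*41 = -451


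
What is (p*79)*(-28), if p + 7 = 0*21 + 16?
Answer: -19908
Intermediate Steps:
p = 9 (p = -7 + (0*21 + 16) = -7 + (0 + 16) = -7 + 16 = 9)
(p*79)*(-28) = (9*79)*(-28) = 711*(-28) = -19908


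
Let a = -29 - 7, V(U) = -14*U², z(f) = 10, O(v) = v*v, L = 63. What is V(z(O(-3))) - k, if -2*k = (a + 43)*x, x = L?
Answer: -2359/2 ≈ -1179.5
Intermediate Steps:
O(v) = v²
x = 63
a = -36
k = -441/2 (k = -(-36 + 43)*63/2 = -7*63/2 = -½*441 = -441/2 ≈ -220.50)
V(z(O(-3))) - k = -14*10² - 1*(-441/2) = -14*100 + 441/2 = -1400 + 441/2 = -2359/2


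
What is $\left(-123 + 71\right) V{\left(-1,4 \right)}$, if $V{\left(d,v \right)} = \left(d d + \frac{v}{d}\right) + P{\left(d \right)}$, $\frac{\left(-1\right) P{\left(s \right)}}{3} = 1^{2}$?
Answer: $312$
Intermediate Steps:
$P{\left(s \right)} = -3$ ($P{\left(s \right)} = - 3 \cdot 1^{2} = \left(-3\right) 1 = -3$)
$V{\left(d,v \right)} = -3 + d^{2} + \frac{v}{d}$ ($V{\left(d,v \right)} = \left(d d + \frac{v}{d}\right) - 3 = \left(d^{2} + \frac{v}{d}\right) - 3 = -3 + d^{2} + \frac{v}{d}$)
$\left(-123 + 71\right) V{\left(-1,4 \right)} = \left(-123 + 71\right) \left(-3 + \left(-1\right)^{2} + \frac{4}{-1}\right) = - 52 \left(-3 + 1 + 4 \left(-1\right)\right) = - 52 \left(-3 + 1 - 4\right) = \left(-52\right) \left(-6\right) = 312$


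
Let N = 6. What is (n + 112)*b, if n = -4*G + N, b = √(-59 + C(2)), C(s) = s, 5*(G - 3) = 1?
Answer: 526*I*√57/5 ≈ 794.24*I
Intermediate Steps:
G = 16/5 (G = 3 + (⅕)*1 = 3 + ⅕ = 16/5 ≈ 3.2000)
b = I*√57 (b = √(-59 + 2) = √(-57) = I*√57 ≈ 7.5498*I)
n = -34/5 (n = -4*16/5 + 6 = -64/5 + 6 = -34/5 ≈ -6.8000)
(n + 112)*b = (-34/5 + 112)*(I*√57) = 526*(I*√57)/5 = 526*I*√57/5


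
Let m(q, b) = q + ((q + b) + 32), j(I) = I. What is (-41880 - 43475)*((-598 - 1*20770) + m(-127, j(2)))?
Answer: 1842643740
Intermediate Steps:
m(q, b) = 32 + b + 2*q (m(q, b) = q + ((b + q) + 32) = q + (32 + b + q) = 32 + b + 2*q)
(-41880 - 43475)*((-598 - 1*20770) + m(-127, j(2))) = (-41880 - 43475)*((-598 - 1*20770) + (32 + 2 + 2*(-127))) = -85355*((-598 - 20770) + (32 + 2 - 254)) = -85355*(-21368 - 220) = -85355*(-21588) = 1842643740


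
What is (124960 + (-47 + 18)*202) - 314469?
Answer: -195367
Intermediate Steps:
(124960 + (-47 + 18)*202) - 314469 = (124960 - 29*202) - 314469 = (124960 - 5858) - 314469 = 119102 - 314469 = -195367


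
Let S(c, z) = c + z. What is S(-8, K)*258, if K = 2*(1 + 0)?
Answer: -1548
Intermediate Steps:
K = 2 (K = 2*1 = 2)
S(-8, K)*258 = (-8 + 2)*258 = -6*258 = -1548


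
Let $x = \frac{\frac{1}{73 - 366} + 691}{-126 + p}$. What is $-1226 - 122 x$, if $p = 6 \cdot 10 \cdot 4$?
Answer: $- \frac{32825608}{16701} \approx -1965.5$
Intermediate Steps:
$p = 240$ ($p = 60 \cdot 4 = 240$)
$x = \frac{101231}{16701}$ ($x = \frac{\frac{1}{73 - 366} + 691}{-126 + 240} = \frac{\frac{1}{73 - 366} + 691}{114} = \left(\frac{1}{-293} + 691\right) \frac{1}{114} = \left(- \frac{1}{293} + 691\right) \frac{1}{114} = \frac{202462}{293} \cdot \frac{1}{114} = \frac{101231}{16701} \approx 6.0614$)
$-1226 - 122 x = -1226 - \frac{12350182}{16701} = - \frac{32825608}{16701}$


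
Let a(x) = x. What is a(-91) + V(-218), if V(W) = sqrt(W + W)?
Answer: -91 + 2*I*sqrt(109) ≈ -91.0 + 20.881*I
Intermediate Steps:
V(W) = sqrt(2)*sqrt(W) (V(W) = sqrt(2*W) = sqrt(2)*sqrt(W))
a(-91) + V(-218) = -91 + sqrt(2)*sqrt(-218) = -91 + sqrt(2)*(I*sqrt(218)) = -91 + 2*I*sqrt(109)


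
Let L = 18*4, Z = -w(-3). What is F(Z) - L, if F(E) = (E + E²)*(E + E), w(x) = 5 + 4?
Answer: -1368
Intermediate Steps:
w(x) = 9
Z = -9 (Z = -1*9 = -9)
L = 72
F(E) = 2*E*(E + E²) (F(E) = (E + E²)*(2*E) = 2*E*(E + E²))
F(Z) - L = 2*(-9)²*(1 - 9) - 1*72 = 2*81*(-8) - 72 = -1296 - 72 = -1368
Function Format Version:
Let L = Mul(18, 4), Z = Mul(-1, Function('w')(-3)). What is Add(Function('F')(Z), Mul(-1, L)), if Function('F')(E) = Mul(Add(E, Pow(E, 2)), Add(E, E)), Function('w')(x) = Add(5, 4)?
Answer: -1368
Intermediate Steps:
Function('w')(x) = 9
Z = -9 (Z = Mul(-1, 9) = -9)
L = 72
Function('F')(E) = Mul(2, E, Add(E, Pow(E, 2))) (Function('F')(E) = Mul(Add(E, Pow(E, 2)), Mul(2, E)) = Mul(2, E, Add(E, Pow(E, 2))))
Add(Function('F')(Z), Mul(-1, L)) = Add(Mul(2, Pow(-9, 2), Add(1, -9)), Mul(-1, 72)) = Add(Mul(2, 81, -8), -72) = Add(-1296, -72) = -1368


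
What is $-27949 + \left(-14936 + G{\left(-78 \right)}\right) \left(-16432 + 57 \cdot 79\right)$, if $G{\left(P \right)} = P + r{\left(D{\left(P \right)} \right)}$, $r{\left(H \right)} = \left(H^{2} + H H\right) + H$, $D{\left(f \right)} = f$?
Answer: $34852447$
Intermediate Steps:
$r{\left(H \right)} = H + 2 H^{2}$ ($r{\left(H \right)} = \left(H^{2} + H^{2}\right) + H = 2 H^{2} + H = H + 2 H^{2}$)
$G{\left(P \right)} = P + P \left(1 + 2 P\right)$
$-27949 + \left(-14936 + G{\left(-78 \right)}\right) \left(-16432 + 57 \cdot 79\right) = -27949 + \left(-14936 + 2 \left(-78\right) \left(1 - 78\right)\right) \left(-16432 + 57 \cdot 79\right) = -27949 + \left(-14936 + 2 \left(-78\right) \left(-77\right)\right) \left(-16432 + 4503\right) = -27949 + \left(-14936 + 12012\right) \left(-11929\right) = -27949 - -34880396 = -27949 + 34880396 = 34852447$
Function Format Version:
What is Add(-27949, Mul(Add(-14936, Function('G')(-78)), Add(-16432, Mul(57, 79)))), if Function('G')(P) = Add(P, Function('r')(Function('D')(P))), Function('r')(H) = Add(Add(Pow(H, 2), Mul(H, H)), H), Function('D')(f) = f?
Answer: 34852447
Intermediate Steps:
Function('r')(H) = Add(H, Mul(2, Pow(H, 2))) (Function('r')(H) = Add(Add(Pow(H, 2), Pow(H, 2)), H) = Add(Mul(2, Pow(H, 2)), H) = Add(H, Mul(2, Pow(H, 2))))
Function('G')(P) = Add(P, Mul(P, Add(1, Mul(2, P))))
Add(-27949, Mul(Add(-14936, Function('G')(-78)), Add(-16432, Mul(57, 79)))) = Add(-27949, Mul(Add(-14936, Mul(2, -78, Add(1, -78))), Add(-16432, Mul(57, 79)))) = Add(-27949, Mul(Add(-14936, Mul(2, -78, -77)), Add(-16432, 4503))) = Add(-27949, Mul(Add(-14936, 12012), -11929)) = Add(-27949, Mul(-2924, -11929)) = Add(-27949, 34880396) = 34852447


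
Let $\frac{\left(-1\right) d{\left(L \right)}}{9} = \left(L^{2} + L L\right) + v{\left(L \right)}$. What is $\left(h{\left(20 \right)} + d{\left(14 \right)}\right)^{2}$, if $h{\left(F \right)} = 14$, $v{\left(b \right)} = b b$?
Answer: $27857284$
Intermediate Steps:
$v{\left(b \right)} = b^{2}$
$d{\left(L \right)} = - 27 L^{2}$ ($d{\left(L \right)} = - 9 \left(\left(L^{2} + L L\right) + L^{2}\right) = - 9 \left(\left(L^{2} + L^{2}\right) + L^{2}\right) = - 9 \left(2 L^{2} + L^{2}\right) = - 9 \cdot 3 L^{2} = - 27 L^{2}$)
$\left(h{\left(20 \right)} + d{\left(14 \right)}\right)^{2} = \left(14 - 27 \cdot 14^{2}\right)^{2} = \left(14 - 5292\right)^{2} = \left(-5278\right)^{2} = 27857284$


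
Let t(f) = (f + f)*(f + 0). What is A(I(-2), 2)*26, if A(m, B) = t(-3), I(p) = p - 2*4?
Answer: 468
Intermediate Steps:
t(f) = 2*f**2 (t(f) = (2*f)*f = 2*f**2)
I(p) = -8 + p (I(p) = p - 8 = -8 + p)
A(m, B) = 18 (A(m, B) = 2*(-3)**2 = 2*9 = 18)
A(I(-2), 2)*26 = 18*26 = 468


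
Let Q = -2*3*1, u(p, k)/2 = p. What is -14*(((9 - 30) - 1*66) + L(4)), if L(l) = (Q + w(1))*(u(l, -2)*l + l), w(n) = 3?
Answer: 2730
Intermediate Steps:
u(p, k) = 2*p
Q = -6 (Q = -6*1 = -6)
L(l) = -6*l² - 3*l (L(l) = (-6 + 3)*((2*l)*l + l) = -3*(2*l² + l) = -3*(l + 2*l²) = -6*l² - 3*l)
-14*(((9 - 30) - 1*66) + L(4)) = -14*(((9 - 30) - 1*66) + 3*4*(-1 - 2*4)) = -14*((-21 - 66) + 3*4*(-1 - 8)) = -14*(-87 + 3*4*(-9)) = -14*(-87 - 108) = -14*(-195) = 2730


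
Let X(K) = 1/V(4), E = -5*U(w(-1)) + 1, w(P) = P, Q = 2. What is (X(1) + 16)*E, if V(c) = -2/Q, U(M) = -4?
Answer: 315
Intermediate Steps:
V(c) = -1 (V(c) = -2/2 = -2*½ = -1)
E = 21 (E = -5*(-4) + 1 = 20 + 1 = 21)
X(K) = -1 (X(K) = 1/(-1) = -1)
(X(1) + 16)*E = (-1 + 16)*21 = 15*21 = 315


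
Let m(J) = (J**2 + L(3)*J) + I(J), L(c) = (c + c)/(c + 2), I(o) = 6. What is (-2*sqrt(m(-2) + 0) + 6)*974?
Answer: 5844 - 1948*sqrt(190)/5 ≈ 473.73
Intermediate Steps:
L(c) = 2*c/(2 + c) (L(c) = (2*c)/(2 + c) = 2*c/(2 + c))
m(J) = 6 + J**2 + 6*J/5 (m(J) = (J**2 + (2*3/(2 + 3))*J) + 6 = (J**2 + (2*3/5)*J) + 6 = (J**2 + (2*3*(1/5))*J) + 6 = (J**2 + 6*J/5) + 6 = 6 + J**2 + 6*J/5)
(-2*sqrt(m(-2) + 0) + 6)*974 = (-2*sqrt((6 + (-2)**2 + (6/5)*(-2)) + 0) + 6)*974 = (-2*sqrt((6 + 4 - 12/5) + 0) + 6)*974 = (-2*sqrt(38/5 + 0) + 6)*974 = (-2*sqrt(190)/5 + 6)*974 = (6 - 2*sqrt(190)/5)*974 = 5844 - 1948*sqrt(190)/5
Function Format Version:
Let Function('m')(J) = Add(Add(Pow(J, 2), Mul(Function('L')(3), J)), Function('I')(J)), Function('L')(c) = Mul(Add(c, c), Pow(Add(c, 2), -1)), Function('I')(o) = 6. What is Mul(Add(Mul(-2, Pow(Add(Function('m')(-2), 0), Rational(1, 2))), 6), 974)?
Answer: Add(5844, Mul(Rational(-1948, 5), Pow(190, Rational(1, 2)))) ≈ 473.73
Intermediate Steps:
Function('L')(c) = Mul(2, c, Pow(Add(2, c), -1)) (Function('L')(c) = Mul(Mul(2, c), Pow(Add(2, c), -1)) = Mul(2, c, Pow(Add(2, c), -1)))
Function('m')(J) = Add(6, Pow(J, 2), Mul(Rational(6, 5), J)) (Function('m')(J) = Add(Add(Pow(J, 2), Mul(Mul(2, 3, Pow(Add(2, 3), -1)), J)), 6) = Add(Add(Pow(J, 2), Mul(Mul(2, 3, Pow(5, -1)), J)), 6) = Add(Add(Pow(J, 2), Mul(Mul(2, 3, Rational(1, 5)), J)), 6) = Add(Add(Pow(J, 2), Mul(Rational(6, 5), J)), 6) = Add(6, Pow(J, 2), Mul(Rational(6, 5), J)))
Mul(Add(Mul(-2, Pow(Add(Function('m')(-2), 0), Rational(1, 2))), 6), 974) = Mul(Add(Mul(-2, Pow(Add(Add(6, Pow(-2, 2), Mul(Rational(6, 5), -2)), 0), Rational(1, 2))), 6), 974) = Mul(Add(Mul(-2, Pow(Add(Add(6, 4, Rational(-12, 5)), 0), Rational(1, 2))), 6), 974) = Mul(Add(Mul(-2, Pow(Add(Rational(38, 5), 0), Rational(1, 2))), 6), 974) = Mul(Add(Mul(-2, Pow(Rational(38, 5), Rational(1, 2))), 6), 974) = Mul(Add(Mul(-2, Mul(Rational(1, 5), Pow(190, Rational(1, 2)))), 6), 974) = Mul(Add(Mul(Rational(-2, 5), Pow(190, Rational(1, 2))), 6), 974) = Mul(Add(6, Mul(Rational(-2, 5), Pow(190, Rational(1, 2)))), 974) = Add(5844, Mul(Rational(-1948, 5), Pow(190, Rational(1, 2))))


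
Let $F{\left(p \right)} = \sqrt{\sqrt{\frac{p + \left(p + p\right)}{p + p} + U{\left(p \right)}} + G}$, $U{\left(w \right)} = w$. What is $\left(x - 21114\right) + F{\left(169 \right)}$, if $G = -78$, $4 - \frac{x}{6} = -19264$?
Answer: $94494 + \frac{\sqrt{-312 + 2 \sqrt{682}}}{2} \approx 94494.0 + 8.0587 i$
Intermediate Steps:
$x = 115608$ ($x = 24 - -115584 = 24 + 115584 = 115608$)
$F{\left(p \right)} = \sqrt{-78 + \sqrt{\frac{3}{2} + p}}$ ($F{\left(p \right)} = \sqrt{\sqrt{\frac{p + \left(p + p\right)}{p + p} + p} - 78} = \sqrt{\sqrt{\frac{p + 2 p}{2 p} + p} - 78} = \sqrt{\sqrt{3 p \frac{1}{2 p} + p} - 78} = \sqrt{\sqrt{\frac{3}{2} + p} - 78} = \sqrt{-78 + \sqrt{\frac{3}{2} + p}}$)
$\left(x - 21114\right) + F{\left(169 \right)} = \left(115608 - 21114\right) + \frac{\sqrt{-312 + 2 \sqrt{2} \sqrt{3 + 2 \cdot 169}}}{2} = 94494 + \frac{\sqrt{-312 + 2 \sqrt{2} \sqrt{3 + 338}}}{2} = 94494 + \frac{\sqrt{-312 + 2 \sqrt{2} \sqrt{341}}}{2} = 94494 + \frac{\sqrt{-312 + 2 \sqrt{682}}}{2}$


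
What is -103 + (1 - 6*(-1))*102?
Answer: 611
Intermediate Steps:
-103 + (1 - 6*(-1))*102 = -103 + (1 + 6)*102 = -103 + 7*102 = -103 + 714 = 611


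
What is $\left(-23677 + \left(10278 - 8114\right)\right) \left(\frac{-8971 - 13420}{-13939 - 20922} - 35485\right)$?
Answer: $\frac{374817118782}{491} \approx 7.6337 \cdot 10^{8}$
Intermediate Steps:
$\left(-23677 + \left(10278 - 8114\right)\right) \left(\frac{-8971 - 13420}{-13939 - 20922} - 35485\right) = \left(-23677 + \left(10278 - 8114\right)\right) \left(- \frac{22391}{-34861} - 35485\right) = \left(-23677 + 2164\right) \left(\left(-22391\right) \left(- \frac{1}{34861}\right) - 35485\right) = - 21513 \left(\frac{22391}{34861} - 35485\right) = \left(-21513\right) \left(- \frac{1237020194}{34861}\right) = \frac{374817118782}{491}$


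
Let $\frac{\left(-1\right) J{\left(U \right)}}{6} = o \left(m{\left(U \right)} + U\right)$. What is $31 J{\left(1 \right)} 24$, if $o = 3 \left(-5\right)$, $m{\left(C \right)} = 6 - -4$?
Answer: $736560$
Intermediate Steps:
$m{\left(C \right)} = 10$ ($m{\left(C \right)} = 6 + 4 = 10$)
$o = -15$
$J{\left(U \right)} = 900 + 90 U$ ($J{\left(U \right)} = - 6 \left(- 15 \left(10 + U\right)\right) = - 6 \left(-150 - 15 U\right) = 900 + 90 U$)
$31 J{\left(1 \right)} 24 = 31 \left(900 + 90 \cdot 1\right) 24 = 31 \left(900 + 90\right) 24 = 31 \cdot 990 \cdot 24 = 30690 \cdot 24 = 736560$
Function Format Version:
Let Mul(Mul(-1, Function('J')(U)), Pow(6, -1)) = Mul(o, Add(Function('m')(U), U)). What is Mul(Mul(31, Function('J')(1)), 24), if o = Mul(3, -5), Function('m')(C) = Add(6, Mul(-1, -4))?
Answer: 736560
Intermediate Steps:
Function('m')(C) = 10 (Function('m')(C) = Add(6, 4) = 10)
o = -15
Function('J')(U) = Add(900, Mul(90, U)) (Function('J')(U) = Mul(-6, Mul(-15, Add(10, U))) = Mul(-6, Add(-150, Mul(-15, U))) = Add(900, Mul(90, U)))
Mul(Mul(31, Function('J')(1)), 24) = Mul(Mul(31, Add(900, Mul(90, 1))), 24) = Mul(Mul(31, Add(900, 90)), 24) = Mul(Mul(31, 990), 24) = Mul(30690, 24) = 736560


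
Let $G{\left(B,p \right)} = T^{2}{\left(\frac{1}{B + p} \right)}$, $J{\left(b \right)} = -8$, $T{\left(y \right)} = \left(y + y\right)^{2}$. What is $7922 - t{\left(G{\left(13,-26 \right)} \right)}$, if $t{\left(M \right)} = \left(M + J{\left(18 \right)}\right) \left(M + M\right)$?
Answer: $\frac{6462226082866}{815730721} \approx 7922.0$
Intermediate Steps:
$T{\left(y \right)} = 4 y^{2}$ ($T{\left(y \right)} = \left(2 y\right)^{2} = 4 y^{2}$)
$G{\left(B,p \right)} = \frac{16}{\left(B + p\right)^{4}}$ ($G{\left(B,p \right)} = \left(4 \left(\frac{1}{B + p}\right)^{2}\right)^{2} = \left(\frac{4}{\left(B + p\right)^{2}}\right)^{2} = \frac{16}{\left(B + p\right)^{4}}$)
$t{\left(M \right)} = 2 M \left(-8 + M\right)$ ($t{\left(M \right)} = \left(M - 8\right) \left(M + M\right) = \left(-8 + M\right) 2 M = 2 M \left(-8 + M\right)$)
$7922 - t{\left(G{\left(13,-26 \right)} \right)} = 7922 - 2 \frac{16}{\left(13 - 26\right)^{4}} \left(-8 + \frac{16}{\left(13 - 26\right)^{4}}\right) = 7922 - 2 \cdot \frac{16}{28561} \left(-8 + \frac{16}{28561}\right) = 7922 - 2 \cdot \frac{16}{28561} \left(- \frac{228472}{28561}\right) = 7922 - - \frac{7311104}{815730721} = 7922 + \frac{7311104}{815730721} = \frac{6462226082866}{815730721}$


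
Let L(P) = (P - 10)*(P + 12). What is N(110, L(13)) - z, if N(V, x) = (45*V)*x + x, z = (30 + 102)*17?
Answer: 369081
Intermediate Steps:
L(P) = (-10 + P)*(12 + P)
z = 2244 (z = 132*17 = 2244)
N(V, x) = x + 45*V*x (N(V, x) = 45*V*x + x = x + 45*V*x)
N(110, L(13)) - z = (-120 + 13² + 2*13)*(1 + 45*110) - 1*2244 = (-120 + 169 + 26)*(1 + 4950) - 2244 = 75*4951 - 2244 = 371325 - 2244 = 369081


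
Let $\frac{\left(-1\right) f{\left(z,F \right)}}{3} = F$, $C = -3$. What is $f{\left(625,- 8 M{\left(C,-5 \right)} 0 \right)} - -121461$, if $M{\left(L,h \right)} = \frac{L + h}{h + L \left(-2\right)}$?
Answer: $121461$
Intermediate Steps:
$M{\left(L,h \right)} = \frac{L + h}{h - 2 L}$
$f{\left(z,F \right)} = - 3 F$
$f{\left(625,- 8 M{\left(C,-5 \right)} 0 \right)} - -121461 = - 3 - 8 \frac{-3 - 5}{-5 - -6} \cdot 0 - -121461 = - 3 - 8 \frac{1}{-5 + 6} \left(-8\right) 0 + 121461 = - 3 - 8 \cdot 1^{-1} \left(-8\right) 0 + 121461 = - 3 - 8 \cdot 1 \left(-8\right) 0 + 121461 = - 3 \left(-8\right) \left(-8\right) 0 + 121461 = - 3 \cdot 64 \cdot 0 + 121461 = \left(-3\right) 0 + 121461 = 0 + 121461 = 121461$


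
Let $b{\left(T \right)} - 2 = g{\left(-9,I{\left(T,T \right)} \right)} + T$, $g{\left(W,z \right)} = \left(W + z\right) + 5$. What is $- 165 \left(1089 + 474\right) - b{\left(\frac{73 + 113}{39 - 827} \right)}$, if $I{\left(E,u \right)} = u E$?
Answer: $- \frac{40034249755}{155236} \approx -2.5789 \cdot 10^{5}$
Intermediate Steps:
$I{\left(E,u \right)} = E u$
$g{\left(W,z \right)} = 5 + W + z$
$b{\left(T \right)} = -2 + T + T^{2}$ ($b{\left(T \right)} = 2 + \left(\left(5 - 9 + T T\right) + T\right) = 2 + \left(\left(5 - 9 + T^{2}\right) + T\right) = 2 + \left(\left(-4 + T^{2}\right) + T\right) = 2 + \left(-4 + T + T^{2}\right) = -2 + T + T^{2}$)
$- 165 \left(1089 + 474\right) - b{\left(\frac{73 + 113}{39 - 827} \right)} = - 165 \left(1089 + 474\right) - \left(-2 + \frac{73 + 113}{39 - 827} + \left(\frac{73 + 113}{39 - 827}\right)^{2}\right) = \left(-165\right) 1563 - \left(-2 + \frac{186}{-788} + \left(\frac{186}{-788}\right)^{2}\right) = -257895 - \left(-2 + 186 \left(- \frac{1}{788}\right) + \left(186 \left(- \frac{1}{788}\right)\right)^{2}\right) = -257895 - \left(-2 - \frac{93}{394} + \left(- \frac{93}{394}\right)^{2}\right) = -257895 - \left(-2 - \frac{93}{394} + \frac{8649}{155236}\right) = -257895 - - \frac{338465}{155236} = -257895 + \frac{338465}{155236} = - \frac{40034249755}{155236}$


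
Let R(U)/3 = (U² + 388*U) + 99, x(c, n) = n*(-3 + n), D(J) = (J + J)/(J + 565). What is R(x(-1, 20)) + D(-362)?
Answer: 150799247/203 ≈ 7.4285e+5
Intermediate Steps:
D(J) = 2*J/(565 + J) (D(J) = (2*J)/(565 + J) = 2*J/(565 + J))
R(U) = 297 + 3*U² + 1164*U (R(U) = 3*((U² + 388*U) + 99) = 3*(99 + U² + 388*U) = 297 + 3*U² + 1164*U)
R(x(-1, 20)) + D(-362) = (297 + 3*(20*(-3 + 20))² + 1164*(20*(-3 + 20))) + 2*(-362)/(565 - 362) = (297 + 3*(20*17)² + 1164*(20*17)) + 2*(-362)/203 = (297 + 3*340² + 1164*340) + 2*(-362)*(1/203) = (297 + 3*115600 + 395760) - 724/203 = (297 + 346800 + 395760) - 724/203 = 742857 - 724/203 = 150799247/203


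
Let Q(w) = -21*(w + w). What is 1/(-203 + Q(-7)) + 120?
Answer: 10921/91 ≈ 120.01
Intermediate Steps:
Q(w) = -42*w
1/(-203 + Q(-7)) + 120 = 1/(-203 - 42*(-7)) + 120 = 1/(-203 + 294) + 120 = 1/91 + 120 = 10921/91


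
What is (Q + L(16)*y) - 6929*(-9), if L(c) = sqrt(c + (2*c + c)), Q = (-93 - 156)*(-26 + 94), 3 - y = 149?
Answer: 44261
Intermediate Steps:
y = -146 (y = 3 - 1*149 = 3 - 149 = -146)
Q = -16932 (Q = -249*68 = -16932)
L(c) = 2*sqrt(c) (L(c) = sqrt(c + 3*c) = sqrt(4*c) = 2*sqrt(c))
(Q + L(16)*y) - 6929*(-9) = (-16932 + (2*sqrt(16))*(-146)) - 6929*(-9) = (-16932 + (2*4)*(-146)) + 62361 = (-16932 + 8*(-146)) + 62361 = (-16932 - 1168) + 62361 = -18100 + 62361 = 44261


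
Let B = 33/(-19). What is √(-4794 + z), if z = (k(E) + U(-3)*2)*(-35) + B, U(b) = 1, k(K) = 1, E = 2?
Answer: 3*I*√196574/19 ≈ 70.005*I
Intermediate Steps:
B = -33/19 (B = 33*(-1/19) = -33/19 ≈ -1.7368)
z = -2028/19 (z = (1 + 1*2)*(-35) - 33/19 = (1 + 2)*(-35) - 33/19 = 3*(-35) - 33/19 = -105 - 33/19 = -2028/19 ≈ -106.74)
√(-4794 + z) = √(-4794 - 2028/19) = √(-93114/19) = 3*I*√196574/19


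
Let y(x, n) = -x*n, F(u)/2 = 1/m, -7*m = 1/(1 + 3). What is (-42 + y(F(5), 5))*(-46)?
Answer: -10948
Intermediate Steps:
m = -1/28 (m = -1/(7*(1 + 3)) = -1/7/4 = -1/7*1/4 = -1/28 ≈ -0.035714)
F(u) = -56 (F(u) = 2/(-1/28) = 2*(-28) = -56)
y(x, n) = -n*x
(-42 + y(F(5), 5))*(-46) = (-42 - 1*5*(-56))*(-46) = (-42 + 280)*(-46) = 238*(-46) = -10948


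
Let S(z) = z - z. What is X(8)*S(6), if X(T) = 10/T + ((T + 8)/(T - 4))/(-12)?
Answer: 0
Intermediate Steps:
S(z) = 0
X(T) = 10/T - (8 + T)/(12*(-4 + T)) (X(T) = 10/T + ((8 + T)/(-4 + T))*(-1/12) = 10/T - (8 + T)/(12*(-4 + T)))
X(8)*S(6) = ((1/12)*(-480 - 1*8² + 112*8)/(8*(-4 + 8)))*0 = ((1/12)*(⅛)*(-480 - 1*64 + 896)/4)*0 = ((1/12)*(⅛)*(¼)*(-480 - 64 + 896))*0 = ((1/12)*(⅛)*(¼)*352)*0 = (11/12)*0 = 0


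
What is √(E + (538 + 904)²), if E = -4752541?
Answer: I*√2673177 ≈ 1635.0*I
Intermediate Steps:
√(E + (538 + 904)²) = √(-4752541 + (538 + 904)²) = √(-4752541 + 1442²) = √(-4752541 + 2079364) = √(-2673177) = I*√2673177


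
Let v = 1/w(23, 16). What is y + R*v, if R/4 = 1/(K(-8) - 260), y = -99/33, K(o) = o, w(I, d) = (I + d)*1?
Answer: -7840/2613 ≈ -3.0004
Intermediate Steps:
w(I, d) = I + d
y = -3 (y = -99*1/33 = -3)
v = 1/39 (v = 1/(23 + 16) = 1/39 ≈ 0.025641)
R = -1/67 (R = 4/(-8 - 260) = 4/(-268) = 4*(-1/268) = -1/67 ≈ -0.014925)
y + R*v = -3 - 1/67*1/39 = -3 - 1/2613 = -7840/2613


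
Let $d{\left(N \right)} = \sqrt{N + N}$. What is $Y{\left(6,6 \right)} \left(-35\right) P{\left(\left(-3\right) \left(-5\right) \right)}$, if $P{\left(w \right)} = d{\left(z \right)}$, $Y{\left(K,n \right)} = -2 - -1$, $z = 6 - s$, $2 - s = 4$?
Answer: $140$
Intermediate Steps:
$s = -2$ ($s = 2 - 4 = -2$)
$z = 8$ ($z = 6 - -2 = 6 + 2 = 8$)
$d{\left(N \right)} = \sqrt{2} \sqrt{N}$ ($d{\left(N \right)} = \sqrt{2 N} = \sqrt{2} \sqrt{N}$)
$Y{\left(K,n \right)} = -1$ ($Y{\left(K,n \right)} = -2 + 1 = -1$)
$P{\left(w \right)} = 4$ ($P{\left(w \right)} = \sqrt{2} \sqrt{8} = \sqrt{2} \cdot 2 \sqrt{2} = 4$)
$Y{\left(6,6 \right)} \left(-35\right) P{\left(\left(-3\right) \left(-5\right) \right)} = \left(-1\right) \left(-35\right) 4 = 35 \cdot 4 = 140$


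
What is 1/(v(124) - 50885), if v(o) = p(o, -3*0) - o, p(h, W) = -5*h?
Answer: -1/51629 ≈ -1.9369e-5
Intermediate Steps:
v(o) = -6*o (v(o) = -5*o - o = -6*o)
1/(v(124) - 50885) = 1/(-6*124 - 50885) = 1/(-744 - 50885) = 1/(-51629) = -1/51629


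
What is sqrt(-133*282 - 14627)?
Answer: I*sqrt(52133) ≈ 228.33*I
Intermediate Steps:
sqrt(-133*282 - 14627) = sqrt(-37506 - 14627) = sqrt(-52133) = I*sqrt(52133)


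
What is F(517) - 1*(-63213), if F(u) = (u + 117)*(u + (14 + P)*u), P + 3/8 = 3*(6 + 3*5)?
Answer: 102027921/4 ≈ 2.5507e+7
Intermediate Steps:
P = 501/8 (P = -3/8 + 3*(6 + 3*5) = -3/8 + 3*(6 + 15) = -3/8 + 3*21 = -3/8 + 63 = 501/8 ≈ 62.625)
F(u) = 621*u*(117 + u)/8 (F(u) = (u + 117)*(u + (14 + 501/8)*u) = (117 + u)*(u + 613*u/8) = (117 + u)*(621*u/8) = 621*u*(117 + u)/8)
F(517) - 1*(-63213) = (621/8)*517*(117 + 517) - 1*(-63213) = (621/8)*517*634 + 63213 = 101775069/4 + 63213 = 102027921/4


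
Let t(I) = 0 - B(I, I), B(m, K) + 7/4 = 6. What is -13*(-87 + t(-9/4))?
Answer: 4745/4 ≈ 1186.3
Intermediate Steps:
B(m, K) = 17/4 (B(m, K) = -7/4 + 6 = 17/4)
t(I) = -17/4 (t(I) = 0 - 1*17/4 = 0 - 17/4 = -17/4)
-13*(-87 + t(-9/4)) = -13*(-87 - 17/4) = -13*(-365/4) = 4745/4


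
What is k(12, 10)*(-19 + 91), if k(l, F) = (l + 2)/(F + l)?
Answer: 504/11 ≈ 45.818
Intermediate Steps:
k(l, F) = (2 + l)/(F + l)
k(12, 10)*(-19 + 91) = ((2 + 12)/(10 + 12))*(-19 + 91) = (14/22)*72 = ((1/22)*14)*72 = (7/11)*72 = 504/11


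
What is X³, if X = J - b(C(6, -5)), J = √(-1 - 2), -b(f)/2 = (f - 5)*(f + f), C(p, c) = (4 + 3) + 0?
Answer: (56 + I*√3)³ ≈ 1.7511e+5 + 16290.0*I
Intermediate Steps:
C(p, c) = 7 (C(p, c) = 7 + 0 = 7)
b(f) = -4*f*(-5 + f) (b(f) = -2*(f - 5)*(f + f) = -2*(-5 + f)*2*f = -4*f*(-5 + f))
J = I*√3 (J = √(-3) = I*√3 ≈ 1.732*I)
X = 56 + I*√3 (X = I*√3 - 4*7*(5 - 1*7) = I*√3 - 4*7*(5 - 7) = I*√3 - 4*7*(-2) = I*√3 - 1*(-56) = I*√3 + 56 = 56 + I*√3 ≈ 56.0 + 1.732*I)
X³ = (56 + I*√3)³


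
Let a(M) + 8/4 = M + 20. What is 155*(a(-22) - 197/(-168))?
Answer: -73625/168 ≈ -438.24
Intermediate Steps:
a(M) = 18 + M (a(M) = -2 + (M + 20) = -2 + (20 + M) = 18 + M)
155*(a(-22) - 197/(-168)) = 155*((18 - 22) - 197/(-168)) = 155*(-4 - 197*(-1/168)) = 155*(-4 + 197/168) = 155*(-475/168) = -73625/168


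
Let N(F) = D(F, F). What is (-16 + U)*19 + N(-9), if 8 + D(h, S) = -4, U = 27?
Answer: 197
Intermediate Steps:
D(h, S) = -12 (D(h, S) = -8 - 4 = -12)
N(F) = -12
(-16 + U)*19 + N(-9) = (-16 + 27)*19 - 12 = 11*19 - 12 = 209 - 12 = 197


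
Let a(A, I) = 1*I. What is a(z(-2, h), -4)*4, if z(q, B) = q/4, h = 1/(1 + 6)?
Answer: -16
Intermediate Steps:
h = 1/7 ≈ 0.14286
z(q, B) = q/4 (z(q, B) = q*(1/4) = q/4)
a(A, I) = I
a(z(-2, h), -4)*4 = -4*4 = -16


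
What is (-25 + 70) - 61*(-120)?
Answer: 7365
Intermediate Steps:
(-25 + 70) - 61*(-120) = 45 + 7320 = 7365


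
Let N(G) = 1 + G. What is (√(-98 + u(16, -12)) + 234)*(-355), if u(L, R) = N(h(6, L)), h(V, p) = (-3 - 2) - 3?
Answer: -83070 - 355*I*√105 ≈ -83070.0 - 3637.7*I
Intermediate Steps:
h(V, p) = -8 (h(V, p) = -5 - 3 = -8)
u(L, R) = -7 (u(L, R) = 1 - 8 = -7)
(√(-98 + u(16, -12)) + 234)*(-355) = (√(-98 - 7) + 234)*(-355) = (√(-105) + 234)*(-355) = (I*√105 + 234)*(-355) = (234 + I*√105)*(-355) = -83070 - 355*I*√105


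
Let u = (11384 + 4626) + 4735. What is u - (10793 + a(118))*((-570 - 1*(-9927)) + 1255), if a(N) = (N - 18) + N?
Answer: -116827987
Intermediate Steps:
u = 20745 (u = 16010 + 4735 = 20745)
a(N) = -18 + 2*N (a(N) = (-18 + N) + N = -18 + 2*N)
u - (10793 + a(118))*((-570 - 1*(-9927)) + 1255) = 20745 - (10793 + (-18 + 2*118))*((-570 - 1*(-9927)) + 1255) = 20745 - (10793 + (-18 + 236))*((-570 + 9927) + 1255) = 20745 - (10793 + 218)*(9357 + 1255) = 20745 - 11011*10612 = 20745 - 1*116848732 = 20745 - 116848732 = -116827987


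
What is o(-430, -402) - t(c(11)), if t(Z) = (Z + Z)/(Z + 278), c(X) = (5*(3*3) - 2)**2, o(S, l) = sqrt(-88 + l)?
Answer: -3698/2127 + 7*I*sqrt(10) ≈ -1.7386 + 22.136*I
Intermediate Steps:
c(X) = 1849 (c(X) = (5*9 - 2)**2 = (45 - 2)**2 = 43**2 = 1849)
t(Z) = 2*Z/(278 + Z) (t(Z) = (2*Z)/(278 + Z) = 2*Z/(278 + Z))
o(-430, -402) - t(c(11)) = sqrt(-88 - 402) - 2*1849/(278 + 1849) = sqrt(-490) - 2*1849/2127 = 7*I*sqrt(10) - 2*1849/2127 = 7*I*sqrt(10) - 1*3698/2127 = 7*I*sqrt(10) - 3698/2127 = -3698/2127 + 7*I*sqrt(10)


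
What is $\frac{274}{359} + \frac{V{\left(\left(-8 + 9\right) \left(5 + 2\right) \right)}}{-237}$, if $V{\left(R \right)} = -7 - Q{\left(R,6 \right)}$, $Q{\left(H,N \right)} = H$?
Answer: $\frac{69964}{85083} \approx 0.8223$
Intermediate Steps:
$V{\left(R \right)} = -7 - R$
$\frac{274}{359} + \frac{V{\left(\left(-8 + 9\right) \left(5 + 2\right) \right)}}{-237} = \frac{274}{359} + \frac{-7 - \left(-8 + 9\right) \left(5 + 2\right)}{-237} = 274 \cdot \frac{1}{359} + \left(-7 - 1 \cdot 7\right) \left(- \frac{1}{237}\right) = \frac{274}{359} + \left(-7 - 7\right) \left(- \frac{1}{237}\right) = \frac{274}{359} - - \frac{14}{237} = \frac{274}{359} + \frac{14}{237} = \frac{69964}{85083}$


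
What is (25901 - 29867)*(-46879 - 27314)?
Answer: 294249438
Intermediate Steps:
(25901 - 29867)*(-46879 - 27314) = -3966*(-74193) = 294249438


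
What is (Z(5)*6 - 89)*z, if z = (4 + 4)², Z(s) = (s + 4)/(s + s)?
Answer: -26752/5 ≈ -5350.4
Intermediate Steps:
Z(s) = (4 + s)/(2*s) (Z(s) = (4 + s)/((2*s)) = (4 + s)*(1/(2*s)) = (4 + s)/(2*s))
z = 64 (z = 8² = 64)
(Z(5)*6 - 89)*z = (((½)*(4 + 5)/5)*6 - 89)*64 = (((½)*(⅕)*9)*6 - 89)*64 = ((9/10)*6 - 89)*64 = (27/5 - 89)*64 = -418/5*64 = -26752/5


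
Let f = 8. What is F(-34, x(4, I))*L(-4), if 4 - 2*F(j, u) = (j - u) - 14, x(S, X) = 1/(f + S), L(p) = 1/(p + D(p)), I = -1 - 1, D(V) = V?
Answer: -625/192 ≈ -3.2552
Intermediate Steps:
I = -2
L(p) = 1/(2*p) (L(p) = 1/(p + p) = 1/(2*p))
x(S, X) = 1/(8 + S)
F(j, u) = 9 + u/2 - j/2 (F(j, u) = 2 - ((j - u) - 14)/2 = 2 - (-14 + j - u)/2 = 2 + (7 + u/2 - j/2) = 9 + u/2 - j/2)
F(-34, x(4, I))*L(-4) = (9 + 1/(2*(8 + 4)) - ½*(-34))*((½)/(-4)) = (9 + (½)/12 + 17)*((½)*(-¼)) = (9 + (½)*(1/12) + 17)*(-⅛) = (9 + 1/24 + 17)*(-⅛) = (625/24)*(-⅛) = -625/192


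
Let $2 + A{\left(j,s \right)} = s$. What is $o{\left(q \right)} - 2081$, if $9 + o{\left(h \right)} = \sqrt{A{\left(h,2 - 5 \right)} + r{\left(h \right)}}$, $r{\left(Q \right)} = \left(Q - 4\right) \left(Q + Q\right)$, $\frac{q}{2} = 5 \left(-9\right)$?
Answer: $-2090 + \sqrt{16915} \approx -1959.9$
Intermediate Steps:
$A{\left(j,s \right)} = -2 + s$
$q = -90$ ($q = 2 \cdot 5 \left(-9\right) = 2 \left(-45\right) = -90$)
$r{\left(Q \right)} = 2 Q \left(-4 + Q\right)$ ($r{\left(Q \right)} = \left(-4 + Q\right) 2 Q = 2 Q \left(-4 + Q\right)$)
$o{\left(h \right)} = -9 + \sqrt{-5 + 2 h \left(-4 + h\right)}$ ($o{\left(h \right)} = -9 + \sqrt{\left(-2 + \left(2 - 5\right)\right) + 2 h \left(-4 + h\right)} = -9 + \sqrt{\left(-2 - 3\right) + 2 h \left(-4 + h\right)} = -9 + \sqrt{-5 + 2 h \left(-4 + h\right)}$)
$o{\left(q \right)} - 2081 = \left(-9 + \sqrt{-5 + 2 \left(-90\right) \left(-4 - 90\right)}\right) - 2081 = \left(-9 + \sqrt{-5 + 2 \left(-90\right) \left(-94\right)}\right) - 2081 = \left(-9 + \sqrt{-5 + 16920}\right) - 2081 = \left(-9 + \sqrt{16915}\right) - 2081 = -2090 + \sqrt{16915}$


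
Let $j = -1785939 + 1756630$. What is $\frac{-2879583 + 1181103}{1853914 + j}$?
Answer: $- \frac{339696}{364921} \approx -0.93088$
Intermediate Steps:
$j = -29309$
$\frac{-2879583 + 1181103}{1853914 + j} = \frac{-2879583 + 1181103}{1853914 - 29309} = - \frac{1698480}{1824605} = \left(-1698480\right) \frac{1}{1824605} = - \frac{339696}{364921}$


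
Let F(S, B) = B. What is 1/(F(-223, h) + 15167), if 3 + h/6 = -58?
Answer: 1/14801 ≈ 6.7563e-5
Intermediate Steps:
h = -366 (h = -18 + 6*(-58) = -18 - 348 = -366)
1/(F(-223, h) + 15167) = 1/(-366 + 15167) = 1/14801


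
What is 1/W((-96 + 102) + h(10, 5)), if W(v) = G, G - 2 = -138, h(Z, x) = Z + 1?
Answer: -1/136 ≈ -0.0073529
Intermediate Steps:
h(Z, x) = 1 + Z
G = -136 (G = 2 - 138 = -136)
W(v) = -136
1/W((-96 + 102) + h(10, 5)) = 1/(-136) = -1/136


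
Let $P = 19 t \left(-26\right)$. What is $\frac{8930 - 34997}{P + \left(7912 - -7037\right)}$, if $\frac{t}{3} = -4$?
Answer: $- \frac{8689}{6959} \approx -1.2486$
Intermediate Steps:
$t = -12$ ($t = 3 \left(-4\right) = -12$)
$P = 5928$ ($P = 19 \left(-12\right) \left(-26\right) = \left(-228\right) \left(-26\right) = 5928$)
$\frac{8930 - 34997}{P + \left(7912 - -7037\right)} = \frac{8930 - 34997}{5928 + \left(7912 - -7037\right)} = - \frac{26067}{5928 + \left(7912 + 7037\right)} = - \frac{26067}{5928 + 14949} = - \frac{26067}{20877} = \left(-26067\right) \frac{1}{20877} = - \frac{8689}{6959}$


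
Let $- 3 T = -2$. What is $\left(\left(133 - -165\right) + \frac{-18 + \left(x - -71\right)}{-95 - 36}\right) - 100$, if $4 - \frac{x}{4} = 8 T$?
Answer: $\frac{77671}{393} \approx 197.64$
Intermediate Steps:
$T = \frac{2}{3}$ ($T = \left(- \frac{1}{3}\right) \left(-2\right) = \frac{2}{3} \approx 0.66667$)
$x = - \frac{16}{3}$ ($x = 16 - 4 \cdot 8 \cdot \frac{2}{3} = 16 - \frac{64}{3} = - \frac{16}{3} \approx -5.3333$)
$\left(\left(133 - -165\right) + \frac{-18 + \left(x - -71\right)}{-95 - 36}\right) - 100 = \left(\left(133 - -165\right) + \frac{-18 - - \frac{197}{3}}{-95 - 36}\right) - 100 = \left(\left(133 + 165\right) + \frac{-18 + \left(- \frac{16}{3} + 71\right)}{-131}\right) - 100 = \left(298 + \left(-18 + \frac{197}{3}\right) \left(- \frac{1}{131}\right)\right) - 100 = \left(298 + \frac{143}{3} \left(- \frac{1}{131}\right)\right) - 100 = \left(298 - \frac{143}{393}\right) - 100 = \frac{116971}{393} - 100 = \frac{77671}{393}$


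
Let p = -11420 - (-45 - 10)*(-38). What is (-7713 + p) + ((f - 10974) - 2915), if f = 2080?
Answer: -33032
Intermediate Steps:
p = -13510 (p = -11420 - (-55)*(-38) = -11420 - 1*2090 = -11420 - 2090 = -13510)
(-7713 + p) + ((f - 10974) - 2915) = (-7713 - 13510) + ((2080 - 10974) - 2915) = -21223 + (-8894 - 2915) = -21223 - 11809 = -33032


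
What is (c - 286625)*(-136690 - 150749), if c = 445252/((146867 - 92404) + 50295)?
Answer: 4315295334184311/52379 ≈ 8.2386e+10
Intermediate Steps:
c = 222626/52379 (c = 445252/(54463 + 50295) = 445252/104758 = 445252*(1/104758) = 222626/52379 ≈ 4.2503)
(c - 286625)*(-136690 - 150749) = (222626/52379 - 286625)*(-136690 - 150749) = -15012908249/52379*(-287439) = 4315295334184311/52379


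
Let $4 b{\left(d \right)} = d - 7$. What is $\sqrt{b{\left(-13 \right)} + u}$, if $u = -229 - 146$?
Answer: $2 i \sqrt{95} \approx 19.494 i$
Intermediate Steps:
$u = -375$
$b{\left(d \right)} = - \frac{7}{4} + \frac{d}{4}$ ($b{\left(d \right)} = \frac{d - 7}{4} = \frac{-7 + d}{4} = - \frac{7}{4} + \frac{d}{4}$)
$\sqrt{b{\left(-13 \right)} + u} = \sqrt{\left(- \frac{7}{4} + \frac{1}{4} \left(-13\right)\right) - 375} = \sqrt{\left(- \frac{7}{4} - \frac{13}{4}\right) - 375} = \sqrt{-5 - 375} = \sqrt{-380} = 2 i \sqrt{95}$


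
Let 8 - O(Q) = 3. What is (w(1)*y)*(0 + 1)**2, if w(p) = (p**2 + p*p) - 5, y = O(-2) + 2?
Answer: -21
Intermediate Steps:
O(Q) = 5 (O(Q) = 8 - 1*3 = 8 - 3 = 5)
y = 7 (y = 5 + 2 = 7)
w(p) = -5 + 2*p**2 (w(p) = (p**2 + p**2) - 5 = 2*p**2 - 5 = -5 + 2*p**2)
(w(1)*y)*(0 + 1)**2 = ((-5 + 2*1**2)*7)*(0 + 1)**2 = ((-5 + 2*1)*7)*1**2 = ((-5 + 2)*7)*1 = -3*7*1 = -21*1 = -21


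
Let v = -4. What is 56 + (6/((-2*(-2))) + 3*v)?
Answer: 91/2 ≈ 45.500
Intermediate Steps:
56 + (6/((-2*(-2))) + 3*v) = 56 + (6/((-2*(-2))) + 3*(-4)) = 56 + (6/4 - 12) = 56 + (6*(¼) - 12) = 56 + (3/2 - 12) = 56 - 21/2 = 91/2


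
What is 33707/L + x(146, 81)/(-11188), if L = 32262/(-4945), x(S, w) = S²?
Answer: -466379002853/90236814 ≈ -5168.4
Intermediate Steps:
L = -32262/4945 (L = 32262*(-1/4945) = -32262/4945 ≈ -6.5242)
33707/L + x(146, 81)/(-11188) = 33707/(-32262/4945) + 146²/(-11188) = 33707*(-4945/32262) + 21316*(-1/11188) = -166681115/32262 - 5329/2797 = -466379002853/90236814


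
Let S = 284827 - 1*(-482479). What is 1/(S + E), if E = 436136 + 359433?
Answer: 1/1562875 ≈ 6.3985e-7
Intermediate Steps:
E = 795569
S = 767306 (S = 284827 + 482479 = 767306)
1/(S + E) = 1/(767306 + 795569) = 1/1562875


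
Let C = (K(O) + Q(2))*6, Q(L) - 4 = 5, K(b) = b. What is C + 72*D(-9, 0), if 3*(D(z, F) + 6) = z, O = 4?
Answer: -570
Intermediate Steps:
D(z, F) = -6 + z/3
Q(L) = 9 (Q(L) = 4 + 5 = 9)
C = 78 (C = (4 + 9)*6 = 13*6 = 78)
C + 72*D(-9, 0) = 78 + 72*(-6 + (1/3)*(-9)) = 78 + 72*(-6 - 3) = 78 + 72*(-9) = 78 - 648 = -570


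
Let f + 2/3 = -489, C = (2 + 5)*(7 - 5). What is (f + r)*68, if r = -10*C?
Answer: -128452/3 ≈ -42817.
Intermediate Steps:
C = 14 (C = 7*2 = 14)
f = -1469/3 (f = -⅔ - 489 = -1469/3 ≈ -489.67)
r = -140 (r = -10*14 = -140)
(f + r)*68 = (-1469/3 - 140)*68 = -1889/3*68 = -128452/3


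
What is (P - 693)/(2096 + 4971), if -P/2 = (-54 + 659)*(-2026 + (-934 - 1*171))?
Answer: 3787817/7067 ≈ 535.99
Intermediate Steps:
P = 3788510 (P = -2*(-54 + 659)*(-2026 + (-934 - 1*171)) = -1210*(-2026 + (-934 - 171)) = -1210*(-2026 - 1105) = -1210*(-3131) = -2*(-1894255) = 3788510)
(P - 693)/(2096 + 4971) = (3788510 - 693)/(2096 + 4971) = 3787817/7067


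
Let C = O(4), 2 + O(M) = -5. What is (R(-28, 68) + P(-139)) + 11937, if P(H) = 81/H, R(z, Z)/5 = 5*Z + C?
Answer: 1890597/139 ≈ 13601.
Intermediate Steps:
O(M) = -7 (O(M) = -2 - 5 = -7)
C = -7
R(z, Z) = -35 + 25*Z (R(z, Z) = 5*(5*Z - 7) = 5*(-7 + 5*Z) = -35 + 25*Z)
(R(-28, 68) + P(-139)) + 11937 = ((-35 + 25*68) + 81/(-139)) + 11937 = ((-35 + 1700) + 81*(-1/139)) + 11937 = (1665 - 81/139) + 11937 = 231354/139 + 11937 = 1890597/139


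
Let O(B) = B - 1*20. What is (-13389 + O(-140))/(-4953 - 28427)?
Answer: 13549/33380 ≈ 0.40590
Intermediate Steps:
O(B) = -20 + B (O(B) = B - 20 = -20 + B)
(-13389 + O(-140))/(-4953 - 28427) = (-13389 + (-20 - 140))/(-4953 - 28427) = (-13389 - 160)/(-33380) = -13549*(-1/33380) = 13549/33380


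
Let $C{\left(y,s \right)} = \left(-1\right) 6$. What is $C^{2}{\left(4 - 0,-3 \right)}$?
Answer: $36$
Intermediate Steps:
$C{\left(y,s \right)} = -6$
$C^{2}{\left(4 - 0,-3 \right)} = \left(-6\right)^{2} = 36$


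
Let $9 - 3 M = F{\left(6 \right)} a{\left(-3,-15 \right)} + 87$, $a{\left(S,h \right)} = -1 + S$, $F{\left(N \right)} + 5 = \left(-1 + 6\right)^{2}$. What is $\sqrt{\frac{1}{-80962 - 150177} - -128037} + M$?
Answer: $\frac{2}{3} + \frac{\sqrt{6840407110637738}}{231139} \approx 358.49$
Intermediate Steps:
$F{\left(N \right)} = 20$ ($F{\left(N \right)} = -5 + \left(-1 + 6\right)^{2} = -5 + 5^{2} = -5 + 25 = 20$)
$M = \frac{2}{3}$ ($M = 3 - \frac{20 \left(-1 - 3\right) + 87}{3} = 3 - \frac{20 \left(-4\right) + 87}{3} = 3 - \frac{-80 + 87}{3} = 3 - \frac{7}{3} = \frac{2}{3} \approx 0.66667$)
$\sqrt{\frac{1}{-80962 - 150177} - -128037} + M = \sqrt{\frac{1}{-80962 - 150177} - -128037} + \frac{2}{3} = \sqrt{\frac{1}{-231139} + 128037} + \frac{2}{3} = \sqrt{- \frac{1}{231139} + 128037} + \frac{2}{3} = \sqrt{\frac{29594344142}{231139}} + \frac{2}{3} = \frac{\sqrt{6840407110637738}}{231139} + \frac{2}{3} = \frac{2}{3} + \frac{\sqrt{6840407110637738}}{231139}$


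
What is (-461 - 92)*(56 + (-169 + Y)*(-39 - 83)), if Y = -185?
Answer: -23913932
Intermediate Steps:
(-461 - 92)*(56 + (-169 + Y)*(-39 - 83)) = (-461 - 92)*(56 + (-169 - 185)*(-39 - 83)) = -553*(56 - 354*(-122)) = -553*(56 + 43188) = -553*43244 = -23913932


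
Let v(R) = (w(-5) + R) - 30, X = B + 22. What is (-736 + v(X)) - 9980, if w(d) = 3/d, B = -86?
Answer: -54053/5 ≈ -10811.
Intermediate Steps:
X = -64 (X = -86 + 22 = -64)
v(R) = -153/5 + R (v(R) = (3/(-5) + R) - 30 = (3*(-1/5) + R) - 30 = (-3/5 + R) - 30 = -153/5 + R)
(-736 + v(X)) - 9980 = (-736 + (-153/5 - 64)) - 9980 = (-736 - 473/5) - 9980 = -4153/5 - 9980 = -54053/5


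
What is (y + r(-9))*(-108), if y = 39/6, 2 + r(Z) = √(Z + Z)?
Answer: -486 - 324*I*√2 ≈ -486.0 - 458.21*I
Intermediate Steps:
r(Z) = -2 + √2*√Z (r(Z) = -2 + √(Z + Z) = -2 + √(2*Z) = -2 + √2*√Z)
y = 13/2 (y = 39*(⅙) = 13/2 ≈ 6.5000)
(y + r(-9))*(-108) = (13/2 + (-2 + √2*√(-9)))*(-108) = (13/2 + (-2 + √2*(3*I)))*(-108) = (13/2 + (-2 + 3*I*√2))*(-108) = (9/2 + 3*I*√2)*(-108) = -486 - 324*I*√2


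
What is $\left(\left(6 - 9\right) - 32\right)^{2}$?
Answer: $1225$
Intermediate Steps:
$\left(\left(6 - 9\right) - 32\right)^{2} = \left(-3 - 32\right)^{2} = \left(-35\right)^{2} = 1225$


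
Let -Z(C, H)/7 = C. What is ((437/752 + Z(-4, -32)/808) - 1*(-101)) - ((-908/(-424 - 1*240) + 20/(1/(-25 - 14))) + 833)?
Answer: 297854043/6304016 ≈ 47.248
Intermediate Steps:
Z(C, H) = -7*C
((437/752 + Z(-4, -32)/808) - 1*(-101)) - ((-908/(-424 - 1*240) + 20/(1/(-25 - 14))) + 833) = ((437/752 - 7*(-4)/808) - 1*(-101)) - ((-908/(-424 - 1*240) + 20/(1/(-25 - 14))) + 833) = ((437*(1/752) + 28*(1/808)) + 101) - ((-908/(-424 - 240) + 20/(1/(-39))) + 833) = ((437/752 + 7/202) + 101) - ((-908/(-664) + 20/(-1/39)) + 833) = (46769/75952 + 101) - ((-908*(-1/664) + 20*(-39)) + 833) = 7717921/75952 - ((227/166 - 780) + 833) = 7717921/75952 - (-129253/166 + 833) = 7717921/75952 - 1*9025/166 = 7717921/75952 - 9025/166 = 297854043/6304016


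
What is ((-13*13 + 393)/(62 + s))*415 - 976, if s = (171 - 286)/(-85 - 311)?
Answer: 12737168/24667 ≈ 516.36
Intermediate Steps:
s = 115/396 (s = -115/(-396) = -115*(-1/396) = 115/396 ≈ 0.29040)
((-13*13 + 393)/(62 + s))*415 - 976 = ((-13*13 + 393)/(62 + 115/396))*415 - 976 = ((-169 + 393)/(24667/396))*415 - 976 = (224*(396/24667))*415 - 976 = (88704/24667)*415 - 976 = 36812160/24667 - 976 = 12737168/24667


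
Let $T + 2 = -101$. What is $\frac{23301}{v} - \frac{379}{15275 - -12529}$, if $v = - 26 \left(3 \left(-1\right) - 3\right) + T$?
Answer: $\frac{647840917}{1473612} \approx 439.63$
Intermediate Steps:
$T = -103$ ($T = -2 - 101 = -103$)
$v = 53$ ($v = - 26 \left(3 \left(-1\right) - 3\right) - 103 = - 26 \left(-3 - 3\right) - 103 = \left(-26\right) \left(-6\right) - 103 = 156 - 103 = 53$)
$\frac{23301}{v} - \frac{379}{15275 - -12529} = \frac{23301}{53} - \frac{379}{15275 - -12529} = 23301 \cdot \frac{1}{53} - \frac{379}{15275 + 12529} = \frac{23301}{53} - \frac{379}{27804} = \frac{647840917}{1473612}$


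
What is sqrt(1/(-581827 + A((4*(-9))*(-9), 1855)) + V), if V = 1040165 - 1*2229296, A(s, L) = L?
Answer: I*sqrt(99996261589494669)/289986 ≈ 1090.5*I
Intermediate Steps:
V = -1189131 (V = 1040165 - 2229296 = -1189131)
sqrt(1/(-581827 + A((4*(-9))*(-9), 1855)) + V) = sqrt(1/(-581827 + 1855) - 1189131) = sqrt(1/(-579972) - 1189131) = sqrt(-1/579972 - 1189131) = sqrt(-689662684333/579972) = I*sqrt(99996261589494669)/289986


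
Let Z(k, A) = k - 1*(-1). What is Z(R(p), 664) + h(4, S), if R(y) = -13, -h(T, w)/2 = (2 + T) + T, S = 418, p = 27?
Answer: -32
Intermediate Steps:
h(T, w) = -4 - 4*T (h(T, w) = -2*((2 + T) + T) = -2*(2 + 2*T) = -4 - 4*T)
Z(k, A) = 1 + k (Z(k, A) = k + 1 = 1 + k)
Z(R(p), 664) + h(4, S) = (1 - 13) + (-4 - 4*4) = -12 + (-4 - 16) = -12 - 20 = -32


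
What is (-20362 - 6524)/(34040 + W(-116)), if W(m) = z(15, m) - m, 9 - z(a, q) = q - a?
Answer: -4481/5716 ≈ -0.78394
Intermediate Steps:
z(a, q) = 9 + a - q (z(a, q) = 9 - (q - a) = 9 + (a - q) = 9 + a - q)
W(m) = 24 - 2*m (W(m) = (9 + 15 - m) - m = (24 - m) - m = 24 - 2*m)
(-20362 - 6524)/(34040 + W(-116)) = (-20362 - 6524)/(34040 + (24 - 2*(-116))) = -26886/(34040 + (24 + 232)) = -26886/(34040 + 256) = -26886/34296 = -26886*1/34296 = -4481/5716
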